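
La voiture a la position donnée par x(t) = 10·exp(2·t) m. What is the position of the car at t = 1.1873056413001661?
We have position x(t) = 10·exp(2·t). Substituting t = 1.1873056413001661: x(1.1873056413001661) = 107.468348923272.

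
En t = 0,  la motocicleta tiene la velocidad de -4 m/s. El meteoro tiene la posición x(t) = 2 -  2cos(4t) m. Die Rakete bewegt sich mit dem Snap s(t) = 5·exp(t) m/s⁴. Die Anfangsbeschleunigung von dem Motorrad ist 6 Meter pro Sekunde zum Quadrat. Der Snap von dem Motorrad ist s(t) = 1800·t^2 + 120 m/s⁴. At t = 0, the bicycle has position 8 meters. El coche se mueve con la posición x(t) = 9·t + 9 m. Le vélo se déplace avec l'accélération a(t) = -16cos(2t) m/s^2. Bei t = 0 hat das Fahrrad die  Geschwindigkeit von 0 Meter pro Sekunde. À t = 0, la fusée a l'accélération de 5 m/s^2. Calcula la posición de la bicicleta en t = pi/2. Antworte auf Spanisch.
Debemos encontrar la integral de nuestra ecuación de la aceleración a(t) = -16·cos(2·t) 2 veces. La antiderivada de la aceleración es la velocidad. Usando v(0) = 0, obtenemos v(t) = -8·sin(2·t). Integrando la velocidad y usando la condición inicial x(0) = 8, obtenemos x(t) = 4·cos(2·t) + 4. Usando x(t) = 4·cos(2·t) + 4 y sustituyendo t = pi/2, encontramos x = 0.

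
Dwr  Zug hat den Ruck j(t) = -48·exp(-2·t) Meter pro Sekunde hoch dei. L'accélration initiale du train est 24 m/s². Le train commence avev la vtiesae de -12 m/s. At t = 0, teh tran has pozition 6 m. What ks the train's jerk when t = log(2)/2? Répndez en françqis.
De l'équation du jerk j(t) = -48·exp(-2·t), nous substituons t = log(2)/2 pour obtenir j = -24.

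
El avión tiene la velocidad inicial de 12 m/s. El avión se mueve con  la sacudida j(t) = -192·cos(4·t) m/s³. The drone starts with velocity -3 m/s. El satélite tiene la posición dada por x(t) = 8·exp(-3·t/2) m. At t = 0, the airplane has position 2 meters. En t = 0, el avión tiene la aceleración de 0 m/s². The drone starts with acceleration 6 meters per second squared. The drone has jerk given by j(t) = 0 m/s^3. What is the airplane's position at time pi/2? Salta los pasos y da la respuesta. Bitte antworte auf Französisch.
À t = pi/2, x = 2.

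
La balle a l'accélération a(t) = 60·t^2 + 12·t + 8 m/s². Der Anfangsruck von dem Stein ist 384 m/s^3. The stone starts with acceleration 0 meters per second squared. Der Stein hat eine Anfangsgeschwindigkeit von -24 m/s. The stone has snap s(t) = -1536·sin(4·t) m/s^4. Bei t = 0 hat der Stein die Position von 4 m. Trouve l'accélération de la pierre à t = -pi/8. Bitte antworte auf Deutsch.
Ausgehend von dem Snap s(t) = -1536·sin(4·t), nehmen wir 2 Integrale. Das Integral von dem Snap ist der Ruck. Mit j(0) = 384 erhalten wir j(t) = 384·cos(4·t). Die Stammfunktion von dem Ruck, mit a(0) = 0, ergibt die Beschleunigung: a(t) = 96·sin(4·t). Wir haben die Beschleunigung a(t) = 96·sin(4·t). Durch Einsetzen von t = -pi/8: a(-pi/8) = -96.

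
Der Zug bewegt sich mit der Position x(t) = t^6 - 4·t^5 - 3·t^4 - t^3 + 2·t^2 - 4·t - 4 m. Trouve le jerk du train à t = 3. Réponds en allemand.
Um dies zu lösen, müssen wir 3 Ableitungen unserer Gleichung für die Position x(t) = t^6 - 4·t^5 - 3·t^4 - t^3 + 2·t^2 - 4·t - 4 nehmen. Mit d/dt von x(t) finden wir v(t) = 6·t^5 - 20·t^4 - 12·t^3 - 3·t^2 + 4·t - 4. Durch Ableiten von der Geschwindigkeit erhalten wir die Beschleunigung: a(t) = 30·t^4 - 80·t^3 - 36·t^2 - 6·t + 4. Durch Ableiten von der Beschleunigung erhalten wir den Ruck: j(t) = 120·t^3 - 240·t^2 - 72·t - 6. Mit j(t) = 120·t^3 - 240·t^2 - 72·t - 6 und Einsetzen von t = 3, finden wir j = 858.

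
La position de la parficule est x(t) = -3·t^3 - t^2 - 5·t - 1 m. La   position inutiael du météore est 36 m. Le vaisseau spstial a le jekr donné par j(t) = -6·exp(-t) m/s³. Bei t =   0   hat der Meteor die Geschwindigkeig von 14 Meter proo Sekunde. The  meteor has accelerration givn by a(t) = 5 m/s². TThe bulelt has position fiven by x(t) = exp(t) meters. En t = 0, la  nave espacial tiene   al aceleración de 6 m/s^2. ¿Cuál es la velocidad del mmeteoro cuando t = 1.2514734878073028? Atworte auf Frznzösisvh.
En partant de l'accélération a(t) = 5, nous prenons 1 intégrale. La primitive de l'accélération est la vitesse. En utilisant v(0) = 14, nous obtenons v(t) = 5·t + 14. De l'équation de la vitesse v(t) = 5·t + 14, nous substituons t = 1.2514734878073028 pour obtenir v = 20.2573674390365.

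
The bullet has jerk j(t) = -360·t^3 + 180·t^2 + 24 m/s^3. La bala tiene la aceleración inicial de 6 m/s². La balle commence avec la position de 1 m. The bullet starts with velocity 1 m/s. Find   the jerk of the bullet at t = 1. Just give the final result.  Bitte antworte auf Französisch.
À t = 1, j = -156.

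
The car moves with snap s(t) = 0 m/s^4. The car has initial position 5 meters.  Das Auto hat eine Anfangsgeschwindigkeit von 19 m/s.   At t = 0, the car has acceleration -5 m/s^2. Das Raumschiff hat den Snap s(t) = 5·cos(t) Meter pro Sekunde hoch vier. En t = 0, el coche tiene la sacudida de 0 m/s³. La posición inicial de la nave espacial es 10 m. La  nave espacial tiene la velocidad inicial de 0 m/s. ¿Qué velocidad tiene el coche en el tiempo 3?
Necesitamos integrar nuestra ecuación del snap s(t) = 0 3 veces. La integral del snap, con j(0) = 0, da la sacudida: j(t) = 0. Integrando la sacudida y usando la condición inicial a(0) = -5, obtenemos a(t) = -5. La integral de la aceleración, con v(0) = 19, da la velocidad: v(t) = 19 - 5·t. Tenemos la velocidad v(t) = 19 - 5·t. Sustituyendo t = 3: v(3) = 4.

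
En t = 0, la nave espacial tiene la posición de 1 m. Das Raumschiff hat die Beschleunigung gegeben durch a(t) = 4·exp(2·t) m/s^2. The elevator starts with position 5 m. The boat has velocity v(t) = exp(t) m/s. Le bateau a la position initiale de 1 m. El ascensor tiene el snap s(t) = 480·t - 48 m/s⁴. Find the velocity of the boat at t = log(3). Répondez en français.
Nous avons la vitesse v(t) = exp(t). En substituant t = log(3): v(log(3)) = 3.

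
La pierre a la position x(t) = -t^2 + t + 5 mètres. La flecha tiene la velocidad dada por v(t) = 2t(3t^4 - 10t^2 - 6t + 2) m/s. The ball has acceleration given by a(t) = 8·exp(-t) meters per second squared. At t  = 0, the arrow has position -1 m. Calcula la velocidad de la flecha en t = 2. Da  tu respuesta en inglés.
We have velocity v(t) = 2·t·(3·t^4 - 10·t^2 - 6·t + 2). Substituting t = 2: v(2) = -8.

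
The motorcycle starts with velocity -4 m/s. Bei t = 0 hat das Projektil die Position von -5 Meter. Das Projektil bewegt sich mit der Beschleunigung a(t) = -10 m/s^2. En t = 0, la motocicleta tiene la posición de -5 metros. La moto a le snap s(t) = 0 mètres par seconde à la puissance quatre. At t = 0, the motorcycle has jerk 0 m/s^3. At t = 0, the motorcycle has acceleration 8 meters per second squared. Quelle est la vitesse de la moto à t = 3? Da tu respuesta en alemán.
Um dies zu lösen, müssen wir 3 Stammfunktionen unserer Gleichung für den Snap s(t) = 0 finden. Mit ∫s(t)dt und Anwendung von j(0) = 0, finden wir j(t) = 0. Das Integral von dem Ruck, mit a(0) = 8, ergibt die Beschleunigung: a(t) = 8. Mit ∫a(t)dt und Anwendung von v(0) = -4, finden wir v(t) = 8·t - 4. Mit v(t) = 8·t - 4 und Einsetzen von t = 3, finden wir v = 20.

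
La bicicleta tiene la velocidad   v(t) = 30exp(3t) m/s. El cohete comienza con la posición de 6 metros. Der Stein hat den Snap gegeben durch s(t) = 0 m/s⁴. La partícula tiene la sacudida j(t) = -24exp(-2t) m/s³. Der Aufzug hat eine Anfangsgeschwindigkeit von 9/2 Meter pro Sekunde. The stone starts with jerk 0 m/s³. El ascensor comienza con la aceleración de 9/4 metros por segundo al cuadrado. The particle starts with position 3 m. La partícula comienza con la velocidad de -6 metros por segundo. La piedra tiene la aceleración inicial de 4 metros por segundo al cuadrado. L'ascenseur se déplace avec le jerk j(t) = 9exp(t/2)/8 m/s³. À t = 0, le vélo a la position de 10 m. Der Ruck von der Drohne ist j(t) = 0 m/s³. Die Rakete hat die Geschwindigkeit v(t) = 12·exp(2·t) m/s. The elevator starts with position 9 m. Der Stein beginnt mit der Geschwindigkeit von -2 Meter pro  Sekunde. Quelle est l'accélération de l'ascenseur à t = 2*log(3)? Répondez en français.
En partant du jerk j(t) = 9·exp(t/2)/8, nous prenons 1 intégrale. En prenant ∫j(t)dt et en appliquant a(0) = 9/4, nous trouvons a(t) = 9·exp(t/2)/4. De l'équation de l'accélération a(t) = 9·exp(t/2)/4, nous substituons t = 2*log(3) pour obtenir a = 27/4.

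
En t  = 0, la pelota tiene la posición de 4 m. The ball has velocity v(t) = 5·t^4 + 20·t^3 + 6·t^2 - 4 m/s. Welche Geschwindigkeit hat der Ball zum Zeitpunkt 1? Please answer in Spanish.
De la ecuación de la velocidad v(t) = 5·t^4 + 20·t^3 + 6·t^2 - 4, sustituimos t = 1 para obtener v = 27.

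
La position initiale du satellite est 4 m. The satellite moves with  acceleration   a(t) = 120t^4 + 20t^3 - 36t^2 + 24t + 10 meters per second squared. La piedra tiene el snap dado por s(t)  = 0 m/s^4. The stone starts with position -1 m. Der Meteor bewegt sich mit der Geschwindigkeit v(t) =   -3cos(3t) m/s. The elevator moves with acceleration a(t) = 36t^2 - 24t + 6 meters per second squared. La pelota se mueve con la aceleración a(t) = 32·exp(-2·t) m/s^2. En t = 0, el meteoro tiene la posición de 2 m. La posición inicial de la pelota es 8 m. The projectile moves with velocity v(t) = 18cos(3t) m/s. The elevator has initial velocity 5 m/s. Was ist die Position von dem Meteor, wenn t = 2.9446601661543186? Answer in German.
Um dies zu lösen, müssen wir 1 Stammfunktion unserer Gleichung für die Geschwindigkeit v(t) = -3·cos(3·t) finden. Das Integral von der Geschwindigkeit, mit x(0) = 2, ergibt die Position: x(t) = 2 - sin(3·t). Aus der Gleichung für die Position x(t) = 2 - sin(3·t), setzen wir t = 2.9446601661543186 ein und erhalten x = 1.44297651019480.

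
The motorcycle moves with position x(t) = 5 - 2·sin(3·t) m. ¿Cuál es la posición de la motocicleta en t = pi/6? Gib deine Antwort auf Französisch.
En utilisant x(t) = 5 - 2·sin(3·t) et en substituant t = pi/6, nous trouvons x = 3.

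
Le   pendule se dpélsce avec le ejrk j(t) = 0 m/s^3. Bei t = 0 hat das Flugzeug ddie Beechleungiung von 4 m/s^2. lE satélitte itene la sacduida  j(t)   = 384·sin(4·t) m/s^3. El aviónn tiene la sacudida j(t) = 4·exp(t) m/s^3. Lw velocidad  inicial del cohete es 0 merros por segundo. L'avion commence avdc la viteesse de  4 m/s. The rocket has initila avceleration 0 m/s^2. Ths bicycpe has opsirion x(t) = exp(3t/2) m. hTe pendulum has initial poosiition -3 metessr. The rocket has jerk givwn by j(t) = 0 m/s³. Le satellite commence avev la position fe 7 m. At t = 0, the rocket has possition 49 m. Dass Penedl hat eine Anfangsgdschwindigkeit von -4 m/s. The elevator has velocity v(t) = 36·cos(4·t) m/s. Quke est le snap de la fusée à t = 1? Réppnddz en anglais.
To solve this, we need to take 1 derivative of our jerk equation j(t) = 0. The derivative of jerk gives snap: s(t) = 0. Using s(t) = 0 and substituting t = 1, we find s = 0.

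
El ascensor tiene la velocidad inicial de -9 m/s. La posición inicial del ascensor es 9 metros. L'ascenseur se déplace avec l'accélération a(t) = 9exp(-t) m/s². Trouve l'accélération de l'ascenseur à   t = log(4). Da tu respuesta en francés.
Nous avons l'accélération a(t) = 9·exp(-t). En substituant t = log(4): a(log(4)) = 9/4.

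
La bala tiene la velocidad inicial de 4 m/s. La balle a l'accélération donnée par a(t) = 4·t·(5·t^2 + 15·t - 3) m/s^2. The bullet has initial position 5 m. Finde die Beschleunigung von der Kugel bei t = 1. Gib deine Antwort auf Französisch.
En utilisant a(t) = 4·t·(5·t^2 + 15·t - 3) et en substituant t = 1, nous trouvons a = 68.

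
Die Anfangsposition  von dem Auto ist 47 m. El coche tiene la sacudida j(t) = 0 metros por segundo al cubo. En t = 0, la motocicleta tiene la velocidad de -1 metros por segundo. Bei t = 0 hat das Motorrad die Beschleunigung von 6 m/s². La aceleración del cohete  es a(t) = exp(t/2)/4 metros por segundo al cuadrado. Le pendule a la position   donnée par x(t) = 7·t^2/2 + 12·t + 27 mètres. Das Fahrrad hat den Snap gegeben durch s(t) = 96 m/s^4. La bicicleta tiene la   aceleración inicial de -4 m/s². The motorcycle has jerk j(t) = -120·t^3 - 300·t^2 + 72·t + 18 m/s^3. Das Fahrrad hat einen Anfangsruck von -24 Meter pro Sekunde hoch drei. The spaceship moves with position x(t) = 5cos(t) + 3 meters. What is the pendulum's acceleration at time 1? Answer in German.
Wir müssen unsere Gleichung für die Position x(t) = 7·t^2/2 + 12·t + 27 2-mal ableiten. Durch Ableiten von der Position erhalten wir die Geschwindigkeit: v(t) = 7·t + 12. Mit d/dt von v(t) finden wir a(t) = 7. Mit a(t) = 7 und Einsetzen von t = 1, finden wir a = 7.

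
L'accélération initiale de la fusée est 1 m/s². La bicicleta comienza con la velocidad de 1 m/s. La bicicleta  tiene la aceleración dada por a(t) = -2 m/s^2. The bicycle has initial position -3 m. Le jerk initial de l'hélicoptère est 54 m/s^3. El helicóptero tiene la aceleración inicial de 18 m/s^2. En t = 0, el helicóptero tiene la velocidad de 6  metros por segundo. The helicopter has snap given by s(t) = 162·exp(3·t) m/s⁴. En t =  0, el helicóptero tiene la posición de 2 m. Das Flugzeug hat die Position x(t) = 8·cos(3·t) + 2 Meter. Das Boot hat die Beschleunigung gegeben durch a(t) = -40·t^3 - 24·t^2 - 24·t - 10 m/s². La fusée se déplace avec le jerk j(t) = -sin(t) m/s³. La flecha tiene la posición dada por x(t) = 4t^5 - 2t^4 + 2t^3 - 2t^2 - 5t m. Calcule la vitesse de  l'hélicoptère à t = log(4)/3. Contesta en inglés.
We need to integrate our snap equation s(t) = 162·exp(3·t) 3 times. Finding the antiderivative of s(t) and using j(0) = 54: j(t) = 54·exp(3·t). Integrating jerk and using the initial condition a(0) = 18, we get a(t) = 18·exp(3·t). Taking ∫a(t)dt and applying v(0) = 6, we find v(t) = 6·exp(3·t). We have velocity v(t) = 6·exp(3·t). Substituting t = log(4)/3: v(log(4)/3) = 24.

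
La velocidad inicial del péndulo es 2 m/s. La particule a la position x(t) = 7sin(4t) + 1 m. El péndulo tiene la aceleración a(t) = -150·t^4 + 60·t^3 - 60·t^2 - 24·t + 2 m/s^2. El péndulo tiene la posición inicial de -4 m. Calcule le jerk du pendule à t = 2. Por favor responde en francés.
Pour résoudre ceci, nous devons prendre 1 dérivée de notre équation de l'accélération a(t) = -150·t^4 + 60·t^3 - 60·t^2 - 24·t + 2. En dérivant l'accélération, nous obtenons le jerk: j(t) = -600·t^3 + 180·t^2 - 120·t - 24. En utilisant j(t) = -600·t^3 + 180·t^2 - 120·t - 24 et en substituant t = 2, nous trouvons j = -4344.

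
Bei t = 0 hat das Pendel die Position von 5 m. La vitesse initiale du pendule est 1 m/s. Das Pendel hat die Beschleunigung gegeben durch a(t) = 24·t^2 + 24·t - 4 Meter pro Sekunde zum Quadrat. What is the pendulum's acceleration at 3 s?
From the given acceleration equation a(t) = 24·t^2 + 24·t - 4, we substitute t = 3 to get a = 284.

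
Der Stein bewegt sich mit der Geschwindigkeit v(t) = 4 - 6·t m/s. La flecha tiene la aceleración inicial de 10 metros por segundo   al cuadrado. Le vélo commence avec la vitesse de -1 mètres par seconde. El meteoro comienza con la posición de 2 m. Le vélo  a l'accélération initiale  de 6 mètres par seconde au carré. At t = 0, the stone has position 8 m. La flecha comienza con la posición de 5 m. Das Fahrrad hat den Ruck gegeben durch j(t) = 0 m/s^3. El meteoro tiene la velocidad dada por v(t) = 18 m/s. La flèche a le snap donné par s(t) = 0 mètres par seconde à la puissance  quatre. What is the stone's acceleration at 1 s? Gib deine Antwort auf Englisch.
Starting from velocity v(t) = 4 - 6·t, we take 1 derivative. Taking d/dt of v(t), we find a(t) = -6. From the given acceleration equation a(t) = -6, we substitute t = 1 to get a = -6.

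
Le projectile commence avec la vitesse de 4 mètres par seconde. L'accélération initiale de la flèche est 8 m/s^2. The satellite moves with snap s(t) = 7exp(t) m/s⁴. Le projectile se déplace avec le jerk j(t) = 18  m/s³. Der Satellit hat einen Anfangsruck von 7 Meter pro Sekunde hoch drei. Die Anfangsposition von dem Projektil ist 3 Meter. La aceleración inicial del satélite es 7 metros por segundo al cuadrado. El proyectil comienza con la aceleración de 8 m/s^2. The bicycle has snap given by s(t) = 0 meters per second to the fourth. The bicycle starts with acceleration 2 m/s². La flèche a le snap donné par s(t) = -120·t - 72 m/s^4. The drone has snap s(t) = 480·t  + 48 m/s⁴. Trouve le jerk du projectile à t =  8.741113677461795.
De l'équation du jerk j(t) = 18, nous substituons t = 8.741113677461795 pour obtenir j = 18.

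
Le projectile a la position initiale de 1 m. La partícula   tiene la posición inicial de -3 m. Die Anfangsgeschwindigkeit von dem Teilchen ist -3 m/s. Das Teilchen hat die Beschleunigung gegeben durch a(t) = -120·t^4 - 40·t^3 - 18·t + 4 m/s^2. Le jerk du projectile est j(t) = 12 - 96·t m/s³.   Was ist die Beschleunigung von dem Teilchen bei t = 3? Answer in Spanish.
Tenemos la aceleración a(t) = -120·t^4 - 40·t^3 - 18·t + 4. Sustituyendo t = 3: a(3) = -10850.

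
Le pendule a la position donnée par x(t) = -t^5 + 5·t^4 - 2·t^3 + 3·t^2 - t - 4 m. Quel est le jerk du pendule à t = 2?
Nous devons dériver notre équation de la position x(t) = -t^5 + 5·t^4 - 2·t^3 + 3·t^2 - t - 4 3 fois. En prenant d/dt de x(t), nous trouvons v(t) = -5·t^4 + 20·t^3 - 6·t^2 + 6·t - 1. En prenant d/dt de v(t), nous trouvons a(t) = -20·t^3 + 60·t^2 - 12·t + 6. En dérivant l'accélération, nous obtenons le jerk: j(t) = -60·t^2 + 120·t - 12. En utilisant j(t) = -60·t^2 + 120·t - 12 et en substituant t = 2, nous trouvons j = -12.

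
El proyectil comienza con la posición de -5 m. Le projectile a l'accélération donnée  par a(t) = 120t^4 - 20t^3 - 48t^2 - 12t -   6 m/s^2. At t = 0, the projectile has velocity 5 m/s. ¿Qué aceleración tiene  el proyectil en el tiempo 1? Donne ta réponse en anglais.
From the given acceleration equation a(t) = 120·t^4 - 20·t^3 - 48·t^2 - 12·t - 6, we substitute t = 1 to get a = 34.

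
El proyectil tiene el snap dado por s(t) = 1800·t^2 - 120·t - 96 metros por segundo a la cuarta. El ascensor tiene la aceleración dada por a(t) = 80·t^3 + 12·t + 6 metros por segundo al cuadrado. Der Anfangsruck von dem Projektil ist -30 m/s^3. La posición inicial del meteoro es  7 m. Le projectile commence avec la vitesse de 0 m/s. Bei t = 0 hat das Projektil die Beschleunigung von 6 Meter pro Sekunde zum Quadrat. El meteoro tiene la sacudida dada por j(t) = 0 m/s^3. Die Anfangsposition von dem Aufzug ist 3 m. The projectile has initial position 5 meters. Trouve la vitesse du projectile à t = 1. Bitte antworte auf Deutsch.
Um dies zu lösen, müssen wir 3 Integrale unserer Gleichung für den Snap s(t) = 1800·t^2 - 120·t - 96 finden. Die Stammfunktion von dem Snap ist der Ruck. Mit j(0) = -30 erhalten wir j(t) = 600·t^3 - 60·t^2 - 96·t - 30. Das Integral von dem Ruck, mit a(0) = 6, ergibt die Beschleunigung: a(t) = 150·t^4 - 20·t^3 - 48·t^2 - 30·t + 6. Die Stammfunktion von der Beschleunigung ist die Geschwindigkeit. Mit v(0) = 0 erhalten wir v(t) = t·(30·t^4 - 5·t^3 - 16·t^2 - 15·t + 6). Aus der Gleichung für die Geschwindigkeit v(t) = t·(30·t^4 - 5·t^3 - 16·t^2 - 15·t + 6), setzen wir t = 1 ein und erhalten v = 0.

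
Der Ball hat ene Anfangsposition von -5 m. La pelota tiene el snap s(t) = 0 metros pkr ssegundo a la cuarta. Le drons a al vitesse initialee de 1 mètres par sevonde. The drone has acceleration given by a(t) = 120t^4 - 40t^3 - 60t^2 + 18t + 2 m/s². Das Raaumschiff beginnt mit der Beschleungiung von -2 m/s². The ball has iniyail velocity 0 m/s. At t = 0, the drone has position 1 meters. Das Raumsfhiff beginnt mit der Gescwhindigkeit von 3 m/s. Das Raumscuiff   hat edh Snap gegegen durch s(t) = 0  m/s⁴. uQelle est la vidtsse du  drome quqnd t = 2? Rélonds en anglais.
We must find the antiderivative of our acceleration equation a(t) = 120·t^4 - 40·t^3 - 60·t^2 + 18·t + 2 1 time. The integral of acceleration is velocity. Using v(0) = 1, we get v(t) = 24·t^5 - 10·t^4 - 20·t^3 + 9·t^2 + 2·t + 1. Using v(t) = 24·t^5 - 10·t^4 - 20·t^3 + 9·t^2 + 2·t + 1 and substituting t = 2, we find v = 489.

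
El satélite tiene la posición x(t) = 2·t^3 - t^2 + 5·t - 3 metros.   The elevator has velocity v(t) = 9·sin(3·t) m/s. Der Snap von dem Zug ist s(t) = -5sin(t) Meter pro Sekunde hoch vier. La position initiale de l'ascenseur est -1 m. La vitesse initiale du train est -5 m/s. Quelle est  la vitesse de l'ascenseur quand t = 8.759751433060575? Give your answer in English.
From the given velocity equation v(t) = 9·sin(3·t), we substitute t = 8.759751433060575 to get v = 8.20200624505518.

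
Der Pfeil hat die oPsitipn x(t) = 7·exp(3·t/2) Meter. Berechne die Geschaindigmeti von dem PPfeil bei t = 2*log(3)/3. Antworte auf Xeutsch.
Um dies zu lösen, müssen wir 1 Ableitung unserer Gleichung für die Position x(t) = 7·exp(3·t/2) nehmen. Durch Ableiten von der Position erhalten wir die Geschwindigkeit: v(t) = 21·exp(3·t/2)/2. Aus der Gleichung für die Geschwindigkeit v(t) = 21·exp(3·t/2)/2, setzen wir t = 2*log(3)/3 ein und erhalten v = 63/2.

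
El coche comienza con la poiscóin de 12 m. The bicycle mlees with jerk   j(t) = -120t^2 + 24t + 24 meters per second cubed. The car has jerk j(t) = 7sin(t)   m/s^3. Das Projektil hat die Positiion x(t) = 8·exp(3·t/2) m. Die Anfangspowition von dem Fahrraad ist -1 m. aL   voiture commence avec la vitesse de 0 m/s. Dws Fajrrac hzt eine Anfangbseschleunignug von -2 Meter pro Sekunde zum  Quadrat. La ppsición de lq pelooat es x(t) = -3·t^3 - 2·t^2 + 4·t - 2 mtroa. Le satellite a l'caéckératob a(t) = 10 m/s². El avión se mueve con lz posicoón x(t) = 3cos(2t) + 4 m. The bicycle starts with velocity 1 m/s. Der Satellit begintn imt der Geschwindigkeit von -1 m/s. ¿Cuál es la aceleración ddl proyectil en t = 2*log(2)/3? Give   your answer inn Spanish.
Partiendo de la posición x(t) = 8·exp(3·t/2), tomamos 2 derivadas. Tomando d/dt de x(t), encontramos v(t) = 12·exp(3·t/2). Derivando la velocidad, obtenemos la aceleración: a(t) = 18·exp(3·t/2). De la ecuación de la aceleración a(t) = 18·exp(3·t/2), sustituimos t = 2*log(2)/3 para obtener a = 36.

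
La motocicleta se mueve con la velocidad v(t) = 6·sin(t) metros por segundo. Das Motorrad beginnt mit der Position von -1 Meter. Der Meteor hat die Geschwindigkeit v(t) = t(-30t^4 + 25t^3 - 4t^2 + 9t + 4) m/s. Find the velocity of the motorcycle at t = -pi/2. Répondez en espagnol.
De la ecuación de la velocidad v(t) = 6·sin(t), sustituimos t = -pi/2 para obtener v = -6.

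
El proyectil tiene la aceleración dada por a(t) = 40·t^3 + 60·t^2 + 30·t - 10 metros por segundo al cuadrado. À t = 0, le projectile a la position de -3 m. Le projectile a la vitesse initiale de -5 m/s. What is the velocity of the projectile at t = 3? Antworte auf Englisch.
To find the answer, we compute 1 antiderivative of a(t) = 40·t^3 + 60·t^2 + 30·t - 10. The integral of acceleration is velocity. Using v(0) = -5, we get v(t) = 10·t^4 + 20·t^3 + 15·t^2 - 10·t - 5. From the given velocity equation v(t) = 10·t^4 + 20·t^3 + 15·t^2 - 10·t - 5, we substitute t = 3 to get v = 1450.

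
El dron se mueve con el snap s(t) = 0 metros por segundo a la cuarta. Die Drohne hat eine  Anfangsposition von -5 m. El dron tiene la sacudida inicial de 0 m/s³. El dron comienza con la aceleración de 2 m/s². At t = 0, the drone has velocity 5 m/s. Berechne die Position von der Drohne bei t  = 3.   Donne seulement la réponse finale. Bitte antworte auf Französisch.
La position à t = 3 est x = 19.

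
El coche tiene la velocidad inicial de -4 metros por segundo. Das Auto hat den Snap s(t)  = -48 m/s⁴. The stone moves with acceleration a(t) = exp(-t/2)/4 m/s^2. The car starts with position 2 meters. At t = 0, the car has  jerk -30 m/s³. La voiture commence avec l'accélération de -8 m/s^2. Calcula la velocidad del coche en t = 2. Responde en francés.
Pour résoudre ceci, nous devons prendre 3 primitives de notre équation du snap s(t) = -48. L'intégrale du snap est le jerk. En utilisant j(0) = -30, nous obtenons j(t) = -48·t - 30. La primitive du jerk, avec a(0) = -8, donne l'accélération: a(t) = -24·t^2 - 30·t - 8. En intégrant l'accélération et en utilisant la condition initiale v(0) = -4, nous obtenons v(t) = -8·t^3 - 15·t^2 - 8·t - 4. De l'équation de la vitesse v(t) = -8·t^3 - 15·t^2 - 8·t - 4, nous substituons t = 2 pour obtenir v = -144.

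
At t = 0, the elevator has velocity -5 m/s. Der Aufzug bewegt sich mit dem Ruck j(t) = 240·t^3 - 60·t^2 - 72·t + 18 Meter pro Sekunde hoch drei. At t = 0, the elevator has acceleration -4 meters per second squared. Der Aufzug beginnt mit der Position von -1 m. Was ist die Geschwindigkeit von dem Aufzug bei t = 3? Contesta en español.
Para resolver esto, necesitamos tomar 2 integrales de nuestra ecuación de la sacudida j(t) = 240·t^3 - 60·t^2 - 72·t + 18. Tomando ∫j(t)dt y aplicando a(0) = -4, encontramos a(t) = 60·t^4 - 20·t^3 - 36·t^2 + 18·t - 4. La integral de la aceleración es la velocidad. Usando v(0) = -5, obtenemos v(t) = 12·t^5 - 5·t^4 - 12·t^3 + 9·t^2 - 4·t - 5. Tenemos la velocidad v(t) = 12·t^5 - 5·t^4 - 12·t^3 + 9·t^2 - 4·t - 5. Sustituyendo t = 3: v(3) = 2251.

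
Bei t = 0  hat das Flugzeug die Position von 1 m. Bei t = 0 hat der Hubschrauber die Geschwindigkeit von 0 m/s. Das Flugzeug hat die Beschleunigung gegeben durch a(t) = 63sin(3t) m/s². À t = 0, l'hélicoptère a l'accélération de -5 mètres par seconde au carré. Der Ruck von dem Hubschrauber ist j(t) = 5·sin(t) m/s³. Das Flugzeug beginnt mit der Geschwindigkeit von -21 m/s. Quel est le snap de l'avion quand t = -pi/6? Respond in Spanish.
Para resolver esto, necesitamos tomar 2 derivadas de nuestra ecuación de la aceleración a(t) = 63·sin(3·t). Derivando la aceleración, obtenemos la sacudida: j(t) = 189·cos(3·t). Tomando d/dt de j(t), encontramos s(t) = -567·sin(3·t). De la ecuación del snap s(t) = -567·sin(3·t), sustituimos t = -pi/6 para obtener s = 567.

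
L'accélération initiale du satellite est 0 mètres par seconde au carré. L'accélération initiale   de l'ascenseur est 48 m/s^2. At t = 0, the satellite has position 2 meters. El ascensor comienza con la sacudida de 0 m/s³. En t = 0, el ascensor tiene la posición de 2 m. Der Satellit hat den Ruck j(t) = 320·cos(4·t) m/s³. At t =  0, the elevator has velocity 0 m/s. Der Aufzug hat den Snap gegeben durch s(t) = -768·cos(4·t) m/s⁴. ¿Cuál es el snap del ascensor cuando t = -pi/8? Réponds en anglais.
Using s(t) = -768·cos(4·t) and substituting t = -pi/8, we find s = 0.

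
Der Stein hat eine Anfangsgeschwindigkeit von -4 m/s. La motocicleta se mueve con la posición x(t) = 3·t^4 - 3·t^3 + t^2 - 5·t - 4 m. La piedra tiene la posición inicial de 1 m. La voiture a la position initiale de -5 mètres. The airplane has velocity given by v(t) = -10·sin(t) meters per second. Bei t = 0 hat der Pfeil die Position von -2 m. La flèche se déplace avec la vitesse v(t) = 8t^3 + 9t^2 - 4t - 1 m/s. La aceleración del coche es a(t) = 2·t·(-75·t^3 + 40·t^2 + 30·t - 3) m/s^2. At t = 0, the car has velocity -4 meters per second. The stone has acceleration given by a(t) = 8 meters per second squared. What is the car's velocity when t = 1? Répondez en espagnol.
Debemos encontrar la antiderivada de nuestra ecuación de la aceleración a(t) = 2·t·(-75·t^3 + 40·t^2 + 30·t - 3) 1 vez. Tomando ∫a(t)dt y aplicando v(0) = -4, encontramos v(t) = -30·t^5 + 20·t^4 + 20·t^3 - 3·t^2 - 4. Usando v(t) = -30·t^5 + 20·t^4 + 20·t^3 - 3·t^2 - 4 y sustituyendo t = 1, encontramos v = 3.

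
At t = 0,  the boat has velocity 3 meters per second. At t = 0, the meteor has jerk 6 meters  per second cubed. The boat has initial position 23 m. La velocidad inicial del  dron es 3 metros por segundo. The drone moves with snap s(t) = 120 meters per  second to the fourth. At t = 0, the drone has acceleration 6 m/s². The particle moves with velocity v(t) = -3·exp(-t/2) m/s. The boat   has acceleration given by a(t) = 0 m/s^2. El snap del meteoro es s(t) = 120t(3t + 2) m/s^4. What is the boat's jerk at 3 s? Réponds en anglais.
We must differentiate our acceleration equation a(t) = 0 1 time. The derivative of acceleration gives jerk: j(t) = 0. Using j(t) = 0 and substituting t = 3, we find j = 0.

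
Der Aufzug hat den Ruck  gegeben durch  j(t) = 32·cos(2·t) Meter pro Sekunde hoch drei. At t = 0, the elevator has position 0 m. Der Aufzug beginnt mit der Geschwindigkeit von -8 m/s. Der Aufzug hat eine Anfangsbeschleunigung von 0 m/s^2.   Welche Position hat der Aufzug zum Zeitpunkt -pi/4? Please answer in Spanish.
Necesitamos integrar nuestra ecuación de la sacudida j(t) = 32·cos(2·t) 3 veces. Tomando ∫j(t)dt y aplicando a(0) = 0, encontramos a(t) = 16·sin(2·t). Tomando ∫a(t)dt y aplicando v(0) = -8, encontramos v(t) = -8·cos(2·t). La antiderivada de la velocidad es la posición. Usando x(0) = 0, obtenemos x(t) = -4·sin(2·t). De la ecuación de la posición x(t) = -4·sin(2·t), sustituimos t = -pi/4 para obtener x = 4.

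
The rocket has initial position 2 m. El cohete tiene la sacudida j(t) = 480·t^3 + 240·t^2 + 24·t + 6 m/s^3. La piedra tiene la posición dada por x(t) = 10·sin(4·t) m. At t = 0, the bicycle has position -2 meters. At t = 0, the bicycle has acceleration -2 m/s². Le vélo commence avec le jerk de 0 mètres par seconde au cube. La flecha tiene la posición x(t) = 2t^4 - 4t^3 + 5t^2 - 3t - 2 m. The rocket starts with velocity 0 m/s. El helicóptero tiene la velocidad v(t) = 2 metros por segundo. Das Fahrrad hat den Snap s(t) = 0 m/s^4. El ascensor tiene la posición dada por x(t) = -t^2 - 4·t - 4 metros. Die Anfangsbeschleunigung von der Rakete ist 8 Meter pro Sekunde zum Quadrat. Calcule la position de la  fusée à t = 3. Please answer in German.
Wir müssen unsere Gleichung für den Ruck j(t) = 480·t^3 + 240·t^2 + 24·t + 6 3-mal integrieren. Die Stammfunktion von dem Ruck ist die Beschleunigung. Mit a(0) = 8 erhalten wir a(t) = 120·t^4 + 80·t^3 + 12·t^2 + 6·t + 8. Mit ∫a(t)dt und Anwendung von v(0) = 0, finden wir v(t) = t·(24·t^4 + 20·t^3 + 4·t^2 + 3·t + 8). Durch Integration von der Geschwindigkeit und Verwendung der Anfangsbedingung x(0) = 2, erhalten wir x(t) = 4·t^6 + 4·t^5 + t^4 + t^3 + 4·t^2 + 2. Wir haben die Position x(t) = 4·t^6 + 4·t^5 + t^4 + t^3 + 4·t^2 + 2. Durch Einsetzen von t = 3: x(3) = 4034.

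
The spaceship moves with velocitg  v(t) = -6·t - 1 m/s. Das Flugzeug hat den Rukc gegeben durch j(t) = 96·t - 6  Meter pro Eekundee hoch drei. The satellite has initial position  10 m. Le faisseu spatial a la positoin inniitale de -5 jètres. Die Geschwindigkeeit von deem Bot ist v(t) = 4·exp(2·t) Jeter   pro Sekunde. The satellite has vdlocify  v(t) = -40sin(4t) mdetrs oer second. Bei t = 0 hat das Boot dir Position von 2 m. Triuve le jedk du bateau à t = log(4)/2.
Nous devons dériver notre équation de la vitesse v(t) = 4·exp(2·t) 2 fois. En dérivant la vitesse, nous obtenons l'accélération: a(t) = 8·exp(2·t). En prenant d/dt de a(t), nous trouvons j(t) = 16·exp(2·t). Nous avons le jerk j(t) = 16·exp(2·t). En substituant t = log(4)/2: j(log(4)/2) = 64.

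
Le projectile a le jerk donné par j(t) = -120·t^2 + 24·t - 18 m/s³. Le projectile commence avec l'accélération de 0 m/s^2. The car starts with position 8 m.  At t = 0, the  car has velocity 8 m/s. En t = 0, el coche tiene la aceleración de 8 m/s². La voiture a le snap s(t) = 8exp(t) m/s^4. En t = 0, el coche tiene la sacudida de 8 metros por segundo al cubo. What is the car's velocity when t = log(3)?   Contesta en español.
Para resolver esto, necesitamos tomar 3 antiderivadas de nuestra ecuación del snap s(t) = 8·exp(t). Tomando ∫s(t)dt y aplicando j(0) = 8, encontramos j(t) = 8·exp(t). Tomando ∫j(t)dt y aplicando a(0) = 8, encontramos a(t) = 8·exp(t). La antiderivada de la aceleración, con v(0) = 8, da la velocidad: v(t) = 8·exp(t). De la ecuación de la velocidad v(t) = 8·exp(t), sustituimos t = log(3) para obtener v = 24.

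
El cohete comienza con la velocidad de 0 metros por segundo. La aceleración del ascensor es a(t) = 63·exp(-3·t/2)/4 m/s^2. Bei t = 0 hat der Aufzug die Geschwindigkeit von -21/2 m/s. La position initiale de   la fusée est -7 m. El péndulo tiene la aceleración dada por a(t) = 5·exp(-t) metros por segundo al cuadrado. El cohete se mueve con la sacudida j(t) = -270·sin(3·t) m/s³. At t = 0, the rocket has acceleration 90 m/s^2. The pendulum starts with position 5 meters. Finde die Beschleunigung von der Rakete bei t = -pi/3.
Um dies zu lösen, müssen wir 1 Stammfunktion unserer Gleichung für den Ruck j(t) = -270·sin(3·t) finden. Durch Integration von dem Ruck und Verwendung der Anfangsbedingung a(0) = 90, erhalten wir a(t) = 90·cos(3·t). Wir haben die Beschleunigung a(t) = 90·cos(3·t). Durch Einsetzen von t = -pi/3: a(-pi/3) = -90.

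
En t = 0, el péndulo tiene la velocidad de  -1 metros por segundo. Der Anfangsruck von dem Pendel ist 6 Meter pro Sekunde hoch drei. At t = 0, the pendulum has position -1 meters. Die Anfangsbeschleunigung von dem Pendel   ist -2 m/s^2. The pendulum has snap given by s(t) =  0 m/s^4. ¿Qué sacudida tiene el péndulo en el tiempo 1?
Para resolver esto, necesitamos tomar 1 integral de nuestra ecuación del snap s(t) = 0. La integral del snap es la sacudida. Usando j(0) = 6, obtenemos j(t) = 6. De la ecuación de la sacudida j(t) = 6, sustituimos t = 1 para obtener j = 6.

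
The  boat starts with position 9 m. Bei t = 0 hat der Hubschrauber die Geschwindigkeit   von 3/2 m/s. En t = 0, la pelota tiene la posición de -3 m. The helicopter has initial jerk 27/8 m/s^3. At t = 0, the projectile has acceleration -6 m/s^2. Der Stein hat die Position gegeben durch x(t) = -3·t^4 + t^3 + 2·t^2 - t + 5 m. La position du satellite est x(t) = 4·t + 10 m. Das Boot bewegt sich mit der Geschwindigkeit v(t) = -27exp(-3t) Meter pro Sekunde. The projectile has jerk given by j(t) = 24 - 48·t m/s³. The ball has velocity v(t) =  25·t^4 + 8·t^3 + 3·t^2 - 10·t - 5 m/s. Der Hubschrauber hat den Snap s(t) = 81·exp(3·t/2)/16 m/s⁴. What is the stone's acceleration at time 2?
We must differentiate our position equation x(t) = -3·t^4 + t^3 + 2·t^2 - t + 5 2 times. Taking d/dt of x(t), we find v(t) = -12·t^3 + 3·t^2 + 4·t - 1. The derivative of velocity gives acceleration: a(t) = -36·t^2 + 6·t + 4. From the given acceleration equation a(t) = -36·t^2 + 6·t + 4, we substitute t = 2 to get a = -128.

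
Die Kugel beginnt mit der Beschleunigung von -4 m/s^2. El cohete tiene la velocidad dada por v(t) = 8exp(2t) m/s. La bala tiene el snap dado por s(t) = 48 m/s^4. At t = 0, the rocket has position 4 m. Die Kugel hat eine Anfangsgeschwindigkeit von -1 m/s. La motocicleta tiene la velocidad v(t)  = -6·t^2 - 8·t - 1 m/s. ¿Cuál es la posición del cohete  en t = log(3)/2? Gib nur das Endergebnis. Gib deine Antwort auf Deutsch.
Bei t = log(3)/2, x = 12.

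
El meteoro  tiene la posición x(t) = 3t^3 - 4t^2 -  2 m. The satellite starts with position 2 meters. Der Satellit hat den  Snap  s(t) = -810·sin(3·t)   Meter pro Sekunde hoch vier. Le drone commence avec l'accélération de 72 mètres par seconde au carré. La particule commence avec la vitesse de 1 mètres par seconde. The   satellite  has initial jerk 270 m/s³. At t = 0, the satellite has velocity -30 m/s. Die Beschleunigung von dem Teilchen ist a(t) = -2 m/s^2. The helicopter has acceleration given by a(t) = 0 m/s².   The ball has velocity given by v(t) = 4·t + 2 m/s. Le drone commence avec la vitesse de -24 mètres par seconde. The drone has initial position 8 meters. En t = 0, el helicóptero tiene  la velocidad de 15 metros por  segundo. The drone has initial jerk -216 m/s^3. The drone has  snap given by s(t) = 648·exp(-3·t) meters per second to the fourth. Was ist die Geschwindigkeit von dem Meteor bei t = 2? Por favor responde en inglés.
Starting from position x(t) = 3·t^3 - 4·t^2 - 2, we take 1 derivative. The derivative of position gives velocity: v(t) = 9·t^2 - 8·t. We have velocity v(t) = 9·t^2 - 8·t. Substituting t = 2: v(2) = 20.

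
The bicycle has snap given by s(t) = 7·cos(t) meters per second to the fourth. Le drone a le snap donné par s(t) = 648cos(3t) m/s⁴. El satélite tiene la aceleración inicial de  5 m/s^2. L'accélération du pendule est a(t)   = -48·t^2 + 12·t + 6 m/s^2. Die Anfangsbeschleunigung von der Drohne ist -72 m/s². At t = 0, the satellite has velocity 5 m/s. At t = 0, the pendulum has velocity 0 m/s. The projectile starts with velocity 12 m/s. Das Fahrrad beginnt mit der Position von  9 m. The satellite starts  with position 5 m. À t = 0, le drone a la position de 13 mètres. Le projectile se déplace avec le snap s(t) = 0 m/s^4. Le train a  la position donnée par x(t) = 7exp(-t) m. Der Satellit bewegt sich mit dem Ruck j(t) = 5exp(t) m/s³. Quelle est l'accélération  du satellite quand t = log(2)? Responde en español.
Necesitamos integrar nuestra ecuación de la sacudida j(t) = 5·exp(t) 1 vez. La integral de la sacudida, con a(0) = 5, da la aceleración: a(t) = 5·exp(t). De la ecuación de la aceleración a(t) = 5·exp(t), sustituimos t = log(2) para obtener a = 10.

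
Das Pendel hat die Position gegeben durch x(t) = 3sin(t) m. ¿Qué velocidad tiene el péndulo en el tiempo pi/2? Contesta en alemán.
Um dies zu lösen, müssen wir 1 Ableitung unserer Gleichung für die Position x(t) = 3·sin(t) nehmen. Mit d/dt von x(t) finden wir v(t) = 3·cos(t). Mit v(t) = 3·cos(t) und Einsetzen von t = pi/2, finden wir v = 0.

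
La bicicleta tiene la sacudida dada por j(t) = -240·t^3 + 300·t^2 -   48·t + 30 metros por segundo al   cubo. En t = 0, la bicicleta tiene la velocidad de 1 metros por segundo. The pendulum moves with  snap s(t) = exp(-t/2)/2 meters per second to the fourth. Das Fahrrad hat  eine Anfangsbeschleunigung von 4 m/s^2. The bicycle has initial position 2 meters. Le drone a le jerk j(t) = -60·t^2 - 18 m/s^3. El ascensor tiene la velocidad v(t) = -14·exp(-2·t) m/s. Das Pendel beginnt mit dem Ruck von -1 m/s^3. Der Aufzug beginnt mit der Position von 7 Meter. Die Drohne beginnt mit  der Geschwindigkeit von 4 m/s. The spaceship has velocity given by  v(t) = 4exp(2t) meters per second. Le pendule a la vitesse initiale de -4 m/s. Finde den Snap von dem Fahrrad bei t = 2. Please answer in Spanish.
Para resolver esto, necesitamos tomar 1 derivada de nuestra ecuación de la sacudida j(t) = -240·t^3 + 300·t^2 - 48·t + 30. La derivada de la sacudida da el snap: s(t) = -720·t^2 + 600·t - 48. De la ecuación del snap s(t) = -720·t^2 + 600·t - 48, sustituimos t = 2 para obtener s = -1728.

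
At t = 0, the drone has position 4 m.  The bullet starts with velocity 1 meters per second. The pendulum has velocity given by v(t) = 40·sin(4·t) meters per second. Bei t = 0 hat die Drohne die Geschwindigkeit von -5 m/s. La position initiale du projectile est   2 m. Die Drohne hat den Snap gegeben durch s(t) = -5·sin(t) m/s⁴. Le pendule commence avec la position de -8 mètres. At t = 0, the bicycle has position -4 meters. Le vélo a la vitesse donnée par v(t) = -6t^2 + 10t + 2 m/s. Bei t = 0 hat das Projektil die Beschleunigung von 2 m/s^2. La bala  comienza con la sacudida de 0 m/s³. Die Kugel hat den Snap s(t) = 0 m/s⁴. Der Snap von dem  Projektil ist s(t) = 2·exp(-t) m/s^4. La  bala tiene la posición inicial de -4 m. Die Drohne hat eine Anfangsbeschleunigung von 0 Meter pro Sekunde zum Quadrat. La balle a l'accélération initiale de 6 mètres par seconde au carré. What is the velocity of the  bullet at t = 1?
To solve this, we need to take 3 integrals of our snap equation s(t) = 0. The integral of snap is jerk. Using j(0) = 0, we get j(t) = 0. The antiderivative of jerk, with a(0) = 6, gives acceleration: a(t) = 6. Taking ∫a(t)dt and applying v(0) = 1, we find v(t) = 6·t + 1. From the given velocity equation v(t) = 6·t + 1, we substitute t = 1 to get v = 7.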